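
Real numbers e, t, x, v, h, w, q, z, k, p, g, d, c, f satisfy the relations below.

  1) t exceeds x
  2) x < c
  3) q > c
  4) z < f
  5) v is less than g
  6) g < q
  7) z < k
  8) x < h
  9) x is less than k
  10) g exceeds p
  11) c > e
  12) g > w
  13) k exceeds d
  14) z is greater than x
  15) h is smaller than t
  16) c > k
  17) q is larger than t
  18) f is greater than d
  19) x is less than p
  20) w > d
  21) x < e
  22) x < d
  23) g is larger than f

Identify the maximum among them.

q

x is not greatest since x < d; e is not greatest since e < c; d is not greatest since d < k; w is not greatest since w < g; z is not greatest since z < f; h is not greatest since h < t; v is not greatest since v < g; k is not greatest since k < c; t is not greatest since t < q; f is not greatest since f < g; c is not greatest since c < q; p is not greatest since p < g; g is not greatest since g < q.
Only q has nothing above it, so q is the maximum.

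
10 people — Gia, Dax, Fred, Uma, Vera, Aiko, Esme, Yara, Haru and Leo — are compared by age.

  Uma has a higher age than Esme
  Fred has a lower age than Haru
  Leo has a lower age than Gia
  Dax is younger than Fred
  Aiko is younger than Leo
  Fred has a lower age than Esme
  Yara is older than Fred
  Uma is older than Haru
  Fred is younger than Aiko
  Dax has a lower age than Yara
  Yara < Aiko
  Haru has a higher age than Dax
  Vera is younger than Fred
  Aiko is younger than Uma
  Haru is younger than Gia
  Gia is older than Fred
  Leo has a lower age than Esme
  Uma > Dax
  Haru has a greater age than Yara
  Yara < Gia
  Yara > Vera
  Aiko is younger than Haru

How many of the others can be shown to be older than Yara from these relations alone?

6

From Yara the given relations immediately reach Aiko, Haru, Gia.
From those, Leo, Uma — 5 in total.
From those, Esme — 6 in total.
No other element is forced above Yara by the given relations, so the count is 6.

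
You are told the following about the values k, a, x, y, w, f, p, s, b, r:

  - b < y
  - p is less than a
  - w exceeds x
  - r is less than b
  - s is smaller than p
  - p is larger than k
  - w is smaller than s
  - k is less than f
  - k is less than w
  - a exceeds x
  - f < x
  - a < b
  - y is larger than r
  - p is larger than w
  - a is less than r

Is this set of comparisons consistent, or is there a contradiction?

Every relation is compatible with k < f < x < w < s < p < a < r < b < y; the set is consistent.

consistent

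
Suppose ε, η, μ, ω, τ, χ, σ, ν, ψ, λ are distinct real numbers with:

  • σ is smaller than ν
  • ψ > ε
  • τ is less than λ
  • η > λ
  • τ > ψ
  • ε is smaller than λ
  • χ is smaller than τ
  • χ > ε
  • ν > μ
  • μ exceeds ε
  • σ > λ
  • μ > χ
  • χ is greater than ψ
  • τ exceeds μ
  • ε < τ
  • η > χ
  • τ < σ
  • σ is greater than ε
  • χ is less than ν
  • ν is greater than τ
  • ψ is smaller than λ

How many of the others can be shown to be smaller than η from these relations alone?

6

Directly below η: χ, λ.
One step further: ε, ψ, τ (5 so far).
One step further: μ (6 so far).
No other element is forced below η by the given relations, so the count is 6.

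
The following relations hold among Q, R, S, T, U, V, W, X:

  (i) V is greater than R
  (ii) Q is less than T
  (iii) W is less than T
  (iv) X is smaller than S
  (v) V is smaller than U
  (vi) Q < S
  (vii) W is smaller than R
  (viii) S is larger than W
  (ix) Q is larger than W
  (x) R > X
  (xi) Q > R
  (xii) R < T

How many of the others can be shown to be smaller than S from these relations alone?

4

The elements the relations force below S are X, W, R, Q — no chain reaches any other.
That is 4.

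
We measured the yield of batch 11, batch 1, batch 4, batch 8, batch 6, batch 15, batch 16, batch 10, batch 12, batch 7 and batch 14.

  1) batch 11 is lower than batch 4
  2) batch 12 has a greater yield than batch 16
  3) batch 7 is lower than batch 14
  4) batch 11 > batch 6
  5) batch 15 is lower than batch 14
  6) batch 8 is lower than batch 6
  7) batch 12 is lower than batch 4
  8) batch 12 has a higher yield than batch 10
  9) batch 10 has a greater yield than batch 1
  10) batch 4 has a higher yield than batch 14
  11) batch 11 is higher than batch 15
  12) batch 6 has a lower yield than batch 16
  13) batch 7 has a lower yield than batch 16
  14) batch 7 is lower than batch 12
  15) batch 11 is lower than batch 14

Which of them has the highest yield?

batch 4

Chaining downward from batch 4: directly below it, batch 12, batch 11, batch 14; then batch 6, batch 10, batch 7, batch 16, batch 15; then batch 1, batch 8.
That covers every other element, and nothing is given above batch 4, so batch 4 is the highest yield.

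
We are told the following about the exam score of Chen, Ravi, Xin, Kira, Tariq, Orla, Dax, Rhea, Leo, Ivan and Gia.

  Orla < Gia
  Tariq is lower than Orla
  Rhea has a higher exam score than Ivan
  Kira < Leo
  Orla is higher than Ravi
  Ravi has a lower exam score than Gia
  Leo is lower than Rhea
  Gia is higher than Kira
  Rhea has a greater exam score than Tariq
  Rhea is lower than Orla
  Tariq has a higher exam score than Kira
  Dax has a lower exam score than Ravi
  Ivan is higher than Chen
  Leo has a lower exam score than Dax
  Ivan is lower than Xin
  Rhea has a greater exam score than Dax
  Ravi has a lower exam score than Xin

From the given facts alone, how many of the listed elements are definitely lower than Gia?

9

Directly below Gia: Kira, Ravi, Orla.
One step further: Tariq, Dax, Rhea (6 so far).
One step further: Leo, Ivan (8 so far).
One step further: Chen (9 so far).
Nothing else is reachable below Gia; 9 in all.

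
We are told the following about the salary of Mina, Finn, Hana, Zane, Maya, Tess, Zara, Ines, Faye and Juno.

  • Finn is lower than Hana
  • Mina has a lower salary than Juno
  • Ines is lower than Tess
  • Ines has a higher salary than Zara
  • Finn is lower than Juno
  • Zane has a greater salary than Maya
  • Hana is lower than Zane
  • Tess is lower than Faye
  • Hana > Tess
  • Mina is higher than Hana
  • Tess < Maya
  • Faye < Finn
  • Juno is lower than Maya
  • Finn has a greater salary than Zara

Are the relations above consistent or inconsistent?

consistent

Every relation is compatible with Zara < Ines < Tess < Faye < Finn < Hana < Mina < Juno < Maya < Zane; the set is consistent.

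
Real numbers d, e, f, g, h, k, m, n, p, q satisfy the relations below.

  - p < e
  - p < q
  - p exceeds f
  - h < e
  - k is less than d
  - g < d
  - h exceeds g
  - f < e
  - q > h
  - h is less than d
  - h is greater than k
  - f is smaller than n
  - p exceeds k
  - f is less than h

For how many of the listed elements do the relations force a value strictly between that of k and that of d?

The relations place k below d. An element lies strictly between them when it is forced above k and also forced below d.
Above k: {h, p, e, q}. Below d: {f, g, h}.
Intersection: {h} — 1.

1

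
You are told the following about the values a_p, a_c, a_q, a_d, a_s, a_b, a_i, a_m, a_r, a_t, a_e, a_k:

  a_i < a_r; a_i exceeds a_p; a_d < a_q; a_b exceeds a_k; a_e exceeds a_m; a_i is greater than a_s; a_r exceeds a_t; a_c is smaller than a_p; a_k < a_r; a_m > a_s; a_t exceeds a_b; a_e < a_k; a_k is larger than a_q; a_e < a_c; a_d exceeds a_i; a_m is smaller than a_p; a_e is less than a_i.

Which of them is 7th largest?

a_i

Piecing the relations together gives one ordering: a_s < a_m < a_e < a_c < a_p < a_i < a_d < a_q < a_k < a_b < a_t < a_r.
Counting 7 from the largest end gives a_i.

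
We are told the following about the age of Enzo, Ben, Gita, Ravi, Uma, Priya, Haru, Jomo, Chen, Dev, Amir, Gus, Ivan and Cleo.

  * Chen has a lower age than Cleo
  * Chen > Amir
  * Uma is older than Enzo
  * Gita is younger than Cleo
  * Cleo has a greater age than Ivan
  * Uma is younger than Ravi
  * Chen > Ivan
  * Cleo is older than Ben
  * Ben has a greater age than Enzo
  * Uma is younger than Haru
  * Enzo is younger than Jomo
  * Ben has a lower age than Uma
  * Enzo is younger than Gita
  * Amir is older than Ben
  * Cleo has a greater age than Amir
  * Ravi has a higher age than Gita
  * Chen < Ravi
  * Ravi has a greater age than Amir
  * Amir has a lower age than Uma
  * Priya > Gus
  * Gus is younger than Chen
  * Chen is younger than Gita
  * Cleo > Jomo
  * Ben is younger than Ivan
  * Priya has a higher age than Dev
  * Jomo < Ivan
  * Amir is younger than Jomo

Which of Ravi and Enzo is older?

Link the given pairs in sequence: Enzo < Ben; Ben < Amir; Amir < Jomo; Jomo < Ivan; Ivan < Chen; Chen < Gita; Gita < Ravi.
Chaining these gives Enzo < Ben < Amir < Jomo < Ivan < Chen < Gita < Ravi.
So Enzo < Ravi; Ravi is the older of the two.

Ravi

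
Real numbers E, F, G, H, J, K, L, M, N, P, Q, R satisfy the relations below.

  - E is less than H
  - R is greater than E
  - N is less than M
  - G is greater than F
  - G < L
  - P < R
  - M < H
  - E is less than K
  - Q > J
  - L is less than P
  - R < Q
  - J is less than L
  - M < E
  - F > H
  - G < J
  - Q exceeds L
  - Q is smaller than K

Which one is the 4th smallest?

Piecing the relations together gives one ordering: N < M < E < H < F < G < J < L < P < R < Q < K.
The 4th smallest is H.

H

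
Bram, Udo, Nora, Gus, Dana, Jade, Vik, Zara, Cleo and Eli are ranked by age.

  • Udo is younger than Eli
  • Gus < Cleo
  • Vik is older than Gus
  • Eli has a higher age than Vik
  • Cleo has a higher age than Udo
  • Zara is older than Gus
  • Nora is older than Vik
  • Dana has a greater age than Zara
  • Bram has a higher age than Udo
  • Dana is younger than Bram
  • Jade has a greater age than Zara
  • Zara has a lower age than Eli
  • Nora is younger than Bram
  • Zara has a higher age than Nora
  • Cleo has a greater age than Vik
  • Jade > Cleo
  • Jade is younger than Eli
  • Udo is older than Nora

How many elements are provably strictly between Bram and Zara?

1

Chaining upward from Zara reaches: Dana, Jade, Eli.
Chaining downward from Bram reaches: Gus, Vik, Nora, Udo, Dana.
Strictly between Zara and Bram are those in both lists: Dana — 1 element.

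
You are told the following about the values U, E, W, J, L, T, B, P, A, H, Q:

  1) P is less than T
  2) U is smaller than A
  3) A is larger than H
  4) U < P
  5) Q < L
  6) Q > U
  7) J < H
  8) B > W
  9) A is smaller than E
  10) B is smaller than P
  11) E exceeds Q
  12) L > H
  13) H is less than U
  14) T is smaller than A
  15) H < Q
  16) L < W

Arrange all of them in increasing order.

The consecutive links are each given: J < H; H < U; U < Q; Q < L; L < W; W < B; B < P; P < T; T < A; A < E.

J < H < U < Q < L < W < B < P < T < A < E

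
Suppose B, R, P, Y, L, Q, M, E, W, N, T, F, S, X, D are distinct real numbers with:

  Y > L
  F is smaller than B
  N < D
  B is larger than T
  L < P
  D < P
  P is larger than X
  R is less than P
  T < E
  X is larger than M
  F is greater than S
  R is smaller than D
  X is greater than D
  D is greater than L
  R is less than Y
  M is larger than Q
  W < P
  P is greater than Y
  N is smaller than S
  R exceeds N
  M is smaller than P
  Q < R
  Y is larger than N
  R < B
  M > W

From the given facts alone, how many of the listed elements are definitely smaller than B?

From B the given relations immediately reach T, R, F.
From those, N, Q, S — 6 in total.
No other element is forced below B by the given relations, so the count is 6.

6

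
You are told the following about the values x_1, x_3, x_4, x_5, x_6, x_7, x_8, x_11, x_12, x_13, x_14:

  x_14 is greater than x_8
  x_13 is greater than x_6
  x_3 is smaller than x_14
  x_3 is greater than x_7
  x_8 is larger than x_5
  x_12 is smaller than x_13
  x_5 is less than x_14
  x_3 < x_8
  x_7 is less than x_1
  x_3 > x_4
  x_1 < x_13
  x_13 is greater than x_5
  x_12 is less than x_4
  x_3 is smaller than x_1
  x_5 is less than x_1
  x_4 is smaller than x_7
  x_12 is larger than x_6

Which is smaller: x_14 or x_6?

x_6

The relevant relations are x_6 < x_12; x_12 < x_4; x_4 < x_7; x_7 < x_3; x_3 < x_8; x_8 < x_14.
Together: x_6 < x_12 < x_4 < x_7 < x_3 < x_8 < x_14.
So x_6 < x_14; x_6 is the smaller of the two.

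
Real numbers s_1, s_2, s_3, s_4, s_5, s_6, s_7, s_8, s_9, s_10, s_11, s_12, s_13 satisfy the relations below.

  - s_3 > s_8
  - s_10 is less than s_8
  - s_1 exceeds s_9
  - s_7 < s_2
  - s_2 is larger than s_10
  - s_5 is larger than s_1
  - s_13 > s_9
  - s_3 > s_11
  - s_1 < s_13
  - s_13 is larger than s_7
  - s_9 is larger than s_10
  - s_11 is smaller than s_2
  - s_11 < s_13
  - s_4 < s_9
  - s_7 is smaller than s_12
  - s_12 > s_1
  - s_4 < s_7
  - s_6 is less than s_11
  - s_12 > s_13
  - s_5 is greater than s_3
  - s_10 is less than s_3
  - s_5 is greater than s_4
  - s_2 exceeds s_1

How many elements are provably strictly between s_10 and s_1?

Chaining upward from s_10 reaches: s_9, s_8, s_13, s_12, s_2, s_3, s_5.
Chaining downward from s_1 reaches: s_4, s_9.
Strictly between s_10 and s_1 are those in both lists: s_9 — 1 element.

1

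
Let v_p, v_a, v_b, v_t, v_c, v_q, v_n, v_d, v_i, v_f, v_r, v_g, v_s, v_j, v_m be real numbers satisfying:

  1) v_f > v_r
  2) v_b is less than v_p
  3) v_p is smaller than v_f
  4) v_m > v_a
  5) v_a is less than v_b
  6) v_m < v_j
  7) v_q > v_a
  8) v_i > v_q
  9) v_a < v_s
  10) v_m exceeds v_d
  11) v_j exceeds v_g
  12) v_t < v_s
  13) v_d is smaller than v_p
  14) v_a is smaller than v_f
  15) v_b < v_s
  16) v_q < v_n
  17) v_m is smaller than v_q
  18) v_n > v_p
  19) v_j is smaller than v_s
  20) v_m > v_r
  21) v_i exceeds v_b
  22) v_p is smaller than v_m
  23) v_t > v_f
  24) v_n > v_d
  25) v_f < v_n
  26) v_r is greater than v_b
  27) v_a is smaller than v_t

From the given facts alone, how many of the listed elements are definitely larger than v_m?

Directly above v_m: v_q, v_j.
One step further: v_n, v_s, v_i (5 so far).
Nothing else is reachable above v_m; 5 in all.

5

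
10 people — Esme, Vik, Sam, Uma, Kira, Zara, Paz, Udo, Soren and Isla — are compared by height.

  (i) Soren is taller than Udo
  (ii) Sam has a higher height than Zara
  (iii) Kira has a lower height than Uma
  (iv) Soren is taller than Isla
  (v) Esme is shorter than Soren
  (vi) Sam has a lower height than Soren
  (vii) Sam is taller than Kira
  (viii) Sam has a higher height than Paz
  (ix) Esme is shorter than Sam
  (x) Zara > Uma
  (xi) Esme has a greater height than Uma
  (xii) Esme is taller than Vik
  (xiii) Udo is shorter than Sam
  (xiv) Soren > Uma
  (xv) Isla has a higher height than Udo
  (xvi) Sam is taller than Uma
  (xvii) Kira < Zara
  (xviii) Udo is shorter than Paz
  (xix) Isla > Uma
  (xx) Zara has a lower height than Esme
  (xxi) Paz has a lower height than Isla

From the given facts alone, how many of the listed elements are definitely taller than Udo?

From Udo the given relations immediately reach Paz, Isla, Sam, Soren.
No other element is forced above Udo by the given relations, so the count is 4.

4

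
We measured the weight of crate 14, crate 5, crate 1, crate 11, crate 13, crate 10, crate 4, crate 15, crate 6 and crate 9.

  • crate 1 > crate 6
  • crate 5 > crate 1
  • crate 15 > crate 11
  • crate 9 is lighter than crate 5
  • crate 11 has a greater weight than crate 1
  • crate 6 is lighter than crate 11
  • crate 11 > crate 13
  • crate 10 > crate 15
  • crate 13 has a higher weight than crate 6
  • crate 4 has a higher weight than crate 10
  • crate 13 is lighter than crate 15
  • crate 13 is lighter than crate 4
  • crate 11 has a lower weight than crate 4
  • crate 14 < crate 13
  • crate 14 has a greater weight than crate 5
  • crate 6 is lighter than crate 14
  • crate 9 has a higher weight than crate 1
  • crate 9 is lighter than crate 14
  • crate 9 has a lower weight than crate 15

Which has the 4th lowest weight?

Chaining the given pairs: crate 6 < crate 1 < crate 9 < crate 5 < crate 14 < crate 13 < crate 11 < crate 15 < crate 10 < crate 4.
Counting 4 from the smallest end gives crate 5.

crate 5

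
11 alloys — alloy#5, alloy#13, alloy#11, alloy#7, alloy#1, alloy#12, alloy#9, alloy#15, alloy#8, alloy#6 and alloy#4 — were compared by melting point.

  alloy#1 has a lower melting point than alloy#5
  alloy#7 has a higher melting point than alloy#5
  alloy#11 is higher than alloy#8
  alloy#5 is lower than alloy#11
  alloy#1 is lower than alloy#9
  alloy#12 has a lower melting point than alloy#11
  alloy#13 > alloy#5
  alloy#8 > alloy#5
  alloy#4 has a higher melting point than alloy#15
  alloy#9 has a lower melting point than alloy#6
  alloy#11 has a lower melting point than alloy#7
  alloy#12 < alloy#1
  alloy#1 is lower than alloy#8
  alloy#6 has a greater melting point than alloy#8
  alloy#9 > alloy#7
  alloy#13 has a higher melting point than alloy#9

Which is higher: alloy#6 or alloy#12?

alloy#6

alloy#12 < alloy#1 and alloy#1 < alloy#5 give alloy#12 < alloy#5.
With alloy#5 < alloy#8: alloy#12 < alloy#1 < alloy#5 < alloy#8.
Then alloy#8 < alloy#11 extends the chain to alloy#11.
Then alloy#11 < alloy#7 extends the chain to alloy#7.
With alloy#7 < alloy#9: alloy#12 < alloy#1 < alloy#5 < alloy#8 < alloy#11 < alloy#7 < alloy#9.
Then alloy#9 < alloy#6 extends the chain to alloy#6.
So alloy#12 < alloy#6; alloy#6 is the higher of the two.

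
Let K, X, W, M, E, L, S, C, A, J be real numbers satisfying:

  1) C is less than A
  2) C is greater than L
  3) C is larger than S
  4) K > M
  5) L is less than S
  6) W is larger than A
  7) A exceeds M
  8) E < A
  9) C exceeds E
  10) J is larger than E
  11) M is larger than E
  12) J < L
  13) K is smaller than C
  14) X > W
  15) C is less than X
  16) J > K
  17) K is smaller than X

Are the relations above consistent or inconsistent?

The single ordering E < M < K < J < L < S < C < A < W < X satisfies every listed relation, so no contradiction arises.

consistent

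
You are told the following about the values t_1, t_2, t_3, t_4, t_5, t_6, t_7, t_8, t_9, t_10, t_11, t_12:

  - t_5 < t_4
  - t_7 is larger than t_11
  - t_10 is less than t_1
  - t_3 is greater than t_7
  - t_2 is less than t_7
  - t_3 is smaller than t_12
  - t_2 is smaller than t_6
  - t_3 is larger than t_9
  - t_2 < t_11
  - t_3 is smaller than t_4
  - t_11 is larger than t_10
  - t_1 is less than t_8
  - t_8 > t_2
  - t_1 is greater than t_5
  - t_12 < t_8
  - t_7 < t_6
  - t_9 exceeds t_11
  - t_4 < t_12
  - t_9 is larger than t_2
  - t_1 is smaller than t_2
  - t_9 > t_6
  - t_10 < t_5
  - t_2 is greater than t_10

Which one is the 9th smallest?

Piecing the relations together gives one ordering: t_10 < t_5 < t_1 < t_2 < t_11 < t_7 < t_6 < t_9 < t_3 < t_4 < t_12 < t_8.
The 9th smallest is t_3.

t_3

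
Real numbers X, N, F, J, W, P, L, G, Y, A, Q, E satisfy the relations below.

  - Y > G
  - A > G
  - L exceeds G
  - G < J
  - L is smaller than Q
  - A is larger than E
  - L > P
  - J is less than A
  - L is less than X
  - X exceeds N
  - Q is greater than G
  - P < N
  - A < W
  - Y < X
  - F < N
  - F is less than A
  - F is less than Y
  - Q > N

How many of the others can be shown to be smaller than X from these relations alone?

6

The elements the relations force below X are G, P, F, L, N, Y — no chain reaches any other.
That is 6.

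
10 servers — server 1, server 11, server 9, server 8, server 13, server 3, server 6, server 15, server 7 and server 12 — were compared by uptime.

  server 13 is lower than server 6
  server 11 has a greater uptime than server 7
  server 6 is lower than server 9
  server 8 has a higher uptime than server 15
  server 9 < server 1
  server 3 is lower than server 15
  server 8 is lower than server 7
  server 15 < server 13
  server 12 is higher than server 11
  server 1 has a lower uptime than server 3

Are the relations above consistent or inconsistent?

inconsistent

We have server 15 < server 13 stated directly, yet also server 13 < server 6 < server 9 < server 1 < server 3 < server 15 by chaining the others — so server 13 < server 15. Contradiction.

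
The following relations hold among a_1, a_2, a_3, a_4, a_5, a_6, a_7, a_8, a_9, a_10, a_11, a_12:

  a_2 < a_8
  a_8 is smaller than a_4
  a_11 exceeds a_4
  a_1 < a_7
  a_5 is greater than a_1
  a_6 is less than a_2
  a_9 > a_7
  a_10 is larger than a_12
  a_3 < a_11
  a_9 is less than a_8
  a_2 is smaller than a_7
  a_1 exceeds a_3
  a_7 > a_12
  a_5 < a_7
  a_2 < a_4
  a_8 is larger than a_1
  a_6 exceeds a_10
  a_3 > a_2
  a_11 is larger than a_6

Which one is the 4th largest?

a_9

The consecutive relations fix a unique order: a_12 < a_10 < a_6 < a_2 < a_3 < a_1 < a_5 < a_7 < a_9 < a_8 < a_4 < a_11.
Counting 4 from the largest end gives a_9.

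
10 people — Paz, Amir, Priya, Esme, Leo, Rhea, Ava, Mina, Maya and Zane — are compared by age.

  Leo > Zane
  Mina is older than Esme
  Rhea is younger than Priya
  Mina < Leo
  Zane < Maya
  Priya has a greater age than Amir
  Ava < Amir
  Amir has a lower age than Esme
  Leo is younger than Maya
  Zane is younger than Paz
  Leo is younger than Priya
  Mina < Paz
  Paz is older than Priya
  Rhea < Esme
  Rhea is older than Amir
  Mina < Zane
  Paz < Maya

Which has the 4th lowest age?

Piecing the relations together gives one ordering: Ava < Amir < Rhea < Esme < Mina < Zane < Leo < Priya < Paz < Maya.
The 4th smallest is Esme.

Esme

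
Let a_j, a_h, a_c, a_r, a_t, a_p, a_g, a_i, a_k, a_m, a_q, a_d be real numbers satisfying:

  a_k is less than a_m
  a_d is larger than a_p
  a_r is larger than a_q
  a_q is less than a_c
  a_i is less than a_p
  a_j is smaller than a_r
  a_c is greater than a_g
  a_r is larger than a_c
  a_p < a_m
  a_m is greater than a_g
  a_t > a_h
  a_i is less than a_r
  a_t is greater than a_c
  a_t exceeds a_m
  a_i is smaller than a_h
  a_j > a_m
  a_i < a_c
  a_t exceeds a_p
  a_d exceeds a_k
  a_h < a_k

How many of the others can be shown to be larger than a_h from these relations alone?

From a_h the given relations immediately reach a_k, a_t.
From those, a_m, a_d — 4 in total.
From those, a_j — 5 in total.
From those, a_r — 6 in total.
No other element is forced above a_h by the given relations, so the count is 6.

6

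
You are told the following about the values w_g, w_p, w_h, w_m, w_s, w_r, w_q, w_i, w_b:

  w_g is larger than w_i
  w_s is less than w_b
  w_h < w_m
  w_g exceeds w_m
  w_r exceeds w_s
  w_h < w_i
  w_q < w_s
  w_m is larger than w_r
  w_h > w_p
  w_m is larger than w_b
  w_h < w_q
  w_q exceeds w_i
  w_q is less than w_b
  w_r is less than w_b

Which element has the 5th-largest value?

Chaining the given pairs: w_p < w_h < w_i < w_q < w_s < w_r < w_b < w_m < w_g.
The 5th largest is w_s.

w_s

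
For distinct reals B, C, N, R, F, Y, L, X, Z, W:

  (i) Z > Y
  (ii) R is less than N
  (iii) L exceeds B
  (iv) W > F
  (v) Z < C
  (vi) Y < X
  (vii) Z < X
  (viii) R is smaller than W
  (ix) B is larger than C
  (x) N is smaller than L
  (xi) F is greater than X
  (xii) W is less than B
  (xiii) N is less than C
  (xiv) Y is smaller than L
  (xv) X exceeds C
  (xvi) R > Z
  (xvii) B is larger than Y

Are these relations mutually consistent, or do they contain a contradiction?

consistent

The single ordering Y < Z < R < N < C < X < F < W < B < L satisfies every listed relation, so no contradiction arises.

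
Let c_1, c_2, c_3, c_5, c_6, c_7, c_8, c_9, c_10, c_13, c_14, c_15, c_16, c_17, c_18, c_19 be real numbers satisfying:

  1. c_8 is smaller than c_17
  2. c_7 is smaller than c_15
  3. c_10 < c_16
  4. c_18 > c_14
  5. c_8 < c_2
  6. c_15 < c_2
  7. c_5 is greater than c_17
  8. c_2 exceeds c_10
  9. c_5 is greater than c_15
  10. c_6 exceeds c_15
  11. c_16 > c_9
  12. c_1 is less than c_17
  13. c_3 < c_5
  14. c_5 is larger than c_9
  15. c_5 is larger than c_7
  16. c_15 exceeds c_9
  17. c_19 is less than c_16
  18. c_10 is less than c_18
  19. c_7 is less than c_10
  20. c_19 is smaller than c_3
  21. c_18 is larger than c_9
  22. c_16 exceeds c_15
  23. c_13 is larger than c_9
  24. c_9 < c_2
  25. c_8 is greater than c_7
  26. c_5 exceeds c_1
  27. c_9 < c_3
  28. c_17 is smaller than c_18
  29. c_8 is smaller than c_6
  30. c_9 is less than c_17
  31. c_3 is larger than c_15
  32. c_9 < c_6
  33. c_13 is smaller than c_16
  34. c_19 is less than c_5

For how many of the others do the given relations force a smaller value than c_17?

The elements the relations force below c_17 are c_7, c_9, c_8, c_1 — no chain reaches any other.
That is 4.

4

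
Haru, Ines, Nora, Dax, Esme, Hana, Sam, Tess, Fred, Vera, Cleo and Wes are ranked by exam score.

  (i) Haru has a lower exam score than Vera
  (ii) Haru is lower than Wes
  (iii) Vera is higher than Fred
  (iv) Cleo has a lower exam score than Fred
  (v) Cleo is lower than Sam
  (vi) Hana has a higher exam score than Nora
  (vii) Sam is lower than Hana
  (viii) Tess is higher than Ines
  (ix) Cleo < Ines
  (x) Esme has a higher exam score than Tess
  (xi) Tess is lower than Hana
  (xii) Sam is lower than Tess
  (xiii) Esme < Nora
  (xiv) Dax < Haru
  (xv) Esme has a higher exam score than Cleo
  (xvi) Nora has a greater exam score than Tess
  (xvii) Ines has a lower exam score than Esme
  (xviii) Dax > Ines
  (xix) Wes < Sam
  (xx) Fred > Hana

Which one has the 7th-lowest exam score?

Chaining the given pairs: Cleo < Ines < Dax < Haru < Wes < Sam < Tess < Esme < Nora < Hana < Fred < Vera.
The 7th smallest is Tess.

Tess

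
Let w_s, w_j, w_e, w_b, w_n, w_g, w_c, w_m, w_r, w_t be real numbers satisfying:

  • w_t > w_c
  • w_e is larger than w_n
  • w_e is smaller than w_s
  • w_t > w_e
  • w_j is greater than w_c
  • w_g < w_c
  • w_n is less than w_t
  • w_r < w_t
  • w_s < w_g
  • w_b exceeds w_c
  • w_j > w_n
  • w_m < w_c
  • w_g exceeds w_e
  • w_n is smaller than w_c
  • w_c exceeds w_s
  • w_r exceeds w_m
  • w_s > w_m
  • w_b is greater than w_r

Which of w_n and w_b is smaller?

w_n

w_n < w_e and w_e < w_s give w_n < w_s.
Then w_s < w_g extends the chain to w_g.
Then w_g < w_c extends the chain to w_c.
With w_c < w_b: w_n < w_e < w_s < w_g < w_c < w_b.
So w_n < w_b; w_n is the smaller of the two.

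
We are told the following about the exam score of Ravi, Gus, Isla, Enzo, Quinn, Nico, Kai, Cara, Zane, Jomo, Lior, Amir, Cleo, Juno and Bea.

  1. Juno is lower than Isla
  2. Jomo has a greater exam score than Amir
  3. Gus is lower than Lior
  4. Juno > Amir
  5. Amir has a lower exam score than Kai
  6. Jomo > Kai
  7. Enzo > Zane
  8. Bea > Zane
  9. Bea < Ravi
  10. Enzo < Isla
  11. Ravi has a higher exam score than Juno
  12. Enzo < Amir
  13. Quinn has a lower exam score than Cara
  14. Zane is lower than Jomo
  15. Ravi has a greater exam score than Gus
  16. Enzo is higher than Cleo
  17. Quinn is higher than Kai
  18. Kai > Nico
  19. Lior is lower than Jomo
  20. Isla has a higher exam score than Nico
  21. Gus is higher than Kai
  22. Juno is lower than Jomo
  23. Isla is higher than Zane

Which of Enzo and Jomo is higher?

Jomo

The relevant relations are Enzo < Amir; Amir < Kai; Kai < Gus; Gus < Lior; Lior < Jomo.
Chaining these gives Enzo < Amir < Kai < Gus < Lior < Jomo.
So Enzo < Jomo; Jomo is the higher of the two.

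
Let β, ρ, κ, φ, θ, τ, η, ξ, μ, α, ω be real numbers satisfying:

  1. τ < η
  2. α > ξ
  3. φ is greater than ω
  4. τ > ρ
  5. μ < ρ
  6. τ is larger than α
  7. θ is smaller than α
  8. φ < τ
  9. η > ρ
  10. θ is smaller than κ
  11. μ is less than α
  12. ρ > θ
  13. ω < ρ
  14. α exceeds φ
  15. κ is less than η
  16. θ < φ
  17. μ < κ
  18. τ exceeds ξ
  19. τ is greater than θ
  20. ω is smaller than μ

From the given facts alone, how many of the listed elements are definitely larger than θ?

Directly above θ: φ, ρ, κ, α, τ.
One step further: η (6 so far).
Nothing else is reachable above θ; 6 in all.

6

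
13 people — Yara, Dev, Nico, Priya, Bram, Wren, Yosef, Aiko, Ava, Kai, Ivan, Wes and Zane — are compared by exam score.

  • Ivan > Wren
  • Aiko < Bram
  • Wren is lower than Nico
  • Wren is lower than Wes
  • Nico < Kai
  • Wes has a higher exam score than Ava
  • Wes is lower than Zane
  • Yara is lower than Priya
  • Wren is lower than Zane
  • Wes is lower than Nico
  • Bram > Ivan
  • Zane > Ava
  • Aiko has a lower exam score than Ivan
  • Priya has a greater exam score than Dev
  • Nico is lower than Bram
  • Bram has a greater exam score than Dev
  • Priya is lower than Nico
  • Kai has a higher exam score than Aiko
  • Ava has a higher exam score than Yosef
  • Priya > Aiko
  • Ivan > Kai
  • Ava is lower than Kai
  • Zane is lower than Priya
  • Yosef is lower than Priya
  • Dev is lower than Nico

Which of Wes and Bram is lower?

Wes < Zane and Zane < Priya give Wes < Priya.
With Priya < Nico: Wes < Zane < Priya < Nico.
With Nico < Kai: Wes < Zane < Priya < Nico < Kai.
With Kai < Ivan: Wes < Zane < Priya < Nico < Kai < Ivan.
Then Ivan < Bram extends the chain to Bram.
So Wes < Bram; Wes is the lower of the two.

Wes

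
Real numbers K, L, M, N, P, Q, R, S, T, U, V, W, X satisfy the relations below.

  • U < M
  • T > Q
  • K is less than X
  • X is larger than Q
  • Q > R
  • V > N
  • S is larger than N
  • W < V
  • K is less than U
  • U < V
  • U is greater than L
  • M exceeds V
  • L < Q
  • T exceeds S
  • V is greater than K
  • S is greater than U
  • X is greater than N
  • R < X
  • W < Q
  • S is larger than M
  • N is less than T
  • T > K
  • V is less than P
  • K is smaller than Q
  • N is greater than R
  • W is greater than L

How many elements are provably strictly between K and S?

The relations place K below S. An element lies strictly between them when it is forced above K and also forced below S.
Above K: {U, V, M, Q, P, T, X}. Below S: {R, L, N, W, U, V, M}.
Intersection: {U, V, M} — 3.

3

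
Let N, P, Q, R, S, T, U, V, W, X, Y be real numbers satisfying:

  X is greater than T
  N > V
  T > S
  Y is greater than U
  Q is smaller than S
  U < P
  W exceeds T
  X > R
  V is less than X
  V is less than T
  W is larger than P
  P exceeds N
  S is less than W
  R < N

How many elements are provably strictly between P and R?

The relations place R below P. An element lies strictly between them when it is forced above R and also forced below P.
Above R: {N, X, W}. Below P: {V, N, U}.
Intersection: {N} — 1.

1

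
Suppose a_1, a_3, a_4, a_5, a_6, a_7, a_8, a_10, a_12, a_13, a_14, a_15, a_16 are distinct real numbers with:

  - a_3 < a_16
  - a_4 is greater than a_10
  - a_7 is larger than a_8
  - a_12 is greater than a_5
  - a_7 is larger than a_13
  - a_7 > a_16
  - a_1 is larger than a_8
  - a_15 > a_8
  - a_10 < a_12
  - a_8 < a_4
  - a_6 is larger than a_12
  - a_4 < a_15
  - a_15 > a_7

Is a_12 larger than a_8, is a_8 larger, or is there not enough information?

undetermined

Following every chain through a_8: above a_8 we get a_4, a_7, a_1, a_15.
a_12 is not reached, and no chain runs the other way from a_12 to a_8.
So the given relations leave the order of a_8 and a_12 undetermined.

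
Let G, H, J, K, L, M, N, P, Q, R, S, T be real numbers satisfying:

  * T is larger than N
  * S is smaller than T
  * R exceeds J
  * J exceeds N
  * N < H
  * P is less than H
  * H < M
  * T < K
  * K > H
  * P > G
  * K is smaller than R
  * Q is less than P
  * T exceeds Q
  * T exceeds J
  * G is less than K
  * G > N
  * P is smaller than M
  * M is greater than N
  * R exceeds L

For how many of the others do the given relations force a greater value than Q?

Directly above Q: P, T.
One step further: H, K, M (5 so far).
One step further: R (6 so far).
No other element is forced above Q by the given relations, so the count is 6.

6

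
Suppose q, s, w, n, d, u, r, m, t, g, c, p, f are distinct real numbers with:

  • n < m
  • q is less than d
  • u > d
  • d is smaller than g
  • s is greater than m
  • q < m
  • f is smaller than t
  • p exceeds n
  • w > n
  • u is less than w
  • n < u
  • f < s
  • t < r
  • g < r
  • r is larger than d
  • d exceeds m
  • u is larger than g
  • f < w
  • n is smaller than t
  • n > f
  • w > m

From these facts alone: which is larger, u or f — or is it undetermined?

f < n and n < m give f < m.
Then m < d extends the chain to d.
Then d < u extends the chain to u.
So u is larger.

u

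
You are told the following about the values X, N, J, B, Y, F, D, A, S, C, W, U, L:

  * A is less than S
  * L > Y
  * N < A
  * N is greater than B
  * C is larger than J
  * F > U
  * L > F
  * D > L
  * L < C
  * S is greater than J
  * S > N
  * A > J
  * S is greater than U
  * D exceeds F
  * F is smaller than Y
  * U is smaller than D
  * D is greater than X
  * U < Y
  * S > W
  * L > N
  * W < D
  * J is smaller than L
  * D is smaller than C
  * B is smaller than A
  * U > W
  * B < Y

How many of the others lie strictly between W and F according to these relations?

1

The relations place W below F. An element lies strictly between them when it is forced above W and also forced below F.
Above W: {U, Y, L, D, C, S}. Below F: {U}.
Intersection: {U} — 1.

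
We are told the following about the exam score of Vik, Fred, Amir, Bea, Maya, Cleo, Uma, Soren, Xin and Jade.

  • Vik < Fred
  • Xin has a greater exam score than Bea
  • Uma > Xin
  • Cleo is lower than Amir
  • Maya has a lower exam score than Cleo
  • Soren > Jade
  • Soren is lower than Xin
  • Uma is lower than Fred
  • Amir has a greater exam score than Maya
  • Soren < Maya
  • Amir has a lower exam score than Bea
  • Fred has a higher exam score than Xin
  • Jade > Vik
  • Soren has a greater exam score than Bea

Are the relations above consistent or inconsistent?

We have Bea < Soren stated directly, yet also Soren < Maya < Cleo < Amir < Bea by chaining the others — so Soren < Bea. Contradiction.

inconsistent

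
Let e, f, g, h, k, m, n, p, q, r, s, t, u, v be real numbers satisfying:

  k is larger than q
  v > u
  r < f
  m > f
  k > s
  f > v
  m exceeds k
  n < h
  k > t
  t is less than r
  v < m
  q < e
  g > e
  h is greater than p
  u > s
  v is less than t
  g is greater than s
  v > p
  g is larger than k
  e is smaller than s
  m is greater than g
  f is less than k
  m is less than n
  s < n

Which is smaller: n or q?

Chaining the given relations: q < e < s < u < v < t < r < f < k < g < m < n.
So q < n; q is the smaller of the two.

q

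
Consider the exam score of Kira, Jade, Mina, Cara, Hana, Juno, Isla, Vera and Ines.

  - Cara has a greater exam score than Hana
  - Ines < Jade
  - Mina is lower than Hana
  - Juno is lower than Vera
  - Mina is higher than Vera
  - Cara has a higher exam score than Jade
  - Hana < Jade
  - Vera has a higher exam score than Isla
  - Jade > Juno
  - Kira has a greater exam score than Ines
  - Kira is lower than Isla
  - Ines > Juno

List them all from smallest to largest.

Juno < Ines < Kira < Isla < Vera < Mina < Hana < Jade < Cara

Nothing is placed below Juno, so it is least; from there Juno < Ines; Ines < Kira; Kira < Isla; Isla < Vera; Vera < Mina; Mina < Hana; Hana < Jade; Jade < Cara, each given directly.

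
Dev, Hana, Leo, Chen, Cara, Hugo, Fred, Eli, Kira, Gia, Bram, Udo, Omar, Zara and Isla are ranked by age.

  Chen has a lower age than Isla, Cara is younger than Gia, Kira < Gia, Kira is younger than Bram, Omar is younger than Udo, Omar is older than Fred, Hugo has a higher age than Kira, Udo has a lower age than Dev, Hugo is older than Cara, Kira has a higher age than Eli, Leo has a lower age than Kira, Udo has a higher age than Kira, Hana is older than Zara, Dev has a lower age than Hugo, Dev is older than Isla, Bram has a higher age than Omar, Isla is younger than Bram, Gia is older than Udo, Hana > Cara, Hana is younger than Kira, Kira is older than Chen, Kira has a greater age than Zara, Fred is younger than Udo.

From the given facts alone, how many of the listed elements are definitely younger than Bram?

10

The elements the relations force below Bram are Cara, Leo, Chen, Zara, Eli, Isla, Hana, Kira, Fred, Omar — no chain reaches any other.
That is 10.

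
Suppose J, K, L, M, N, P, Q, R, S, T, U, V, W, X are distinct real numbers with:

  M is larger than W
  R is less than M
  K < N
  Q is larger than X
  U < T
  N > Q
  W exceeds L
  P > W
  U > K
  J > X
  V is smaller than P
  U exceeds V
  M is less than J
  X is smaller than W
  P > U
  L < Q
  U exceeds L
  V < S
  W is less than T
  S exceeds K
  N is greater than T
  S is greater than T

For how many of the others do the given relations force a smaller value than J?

5

Directly below J: X, M.
One step further: R, W (4 so far).
One step further: L (5 so far).
Nothing else is reachable below J; 5 in all.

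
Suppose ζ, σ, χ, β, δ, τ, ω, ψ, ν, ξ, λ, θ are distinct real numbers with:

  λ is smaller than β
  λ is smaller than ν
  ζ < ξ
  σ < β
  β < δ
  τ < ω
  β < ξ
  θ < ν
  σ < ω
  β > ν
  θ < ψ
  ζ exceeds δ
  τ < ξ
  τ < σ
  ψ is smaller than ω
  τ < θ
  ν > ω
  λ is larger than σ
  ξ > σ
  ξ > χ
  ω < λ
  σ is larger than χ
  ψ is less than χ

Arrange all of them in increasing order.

Nothing is placed below τ, so it is least; from there τ < θ; θ < ψ; ψ < χ; χ < σ; σ < ω; ω < λ; λ < ν; ν < β; β < δ; δ < ζ; ζ < ξ, each given directly.

τ < θ < ψ < χ < σ < ω < λ < ν < β < δ < ζ < ξ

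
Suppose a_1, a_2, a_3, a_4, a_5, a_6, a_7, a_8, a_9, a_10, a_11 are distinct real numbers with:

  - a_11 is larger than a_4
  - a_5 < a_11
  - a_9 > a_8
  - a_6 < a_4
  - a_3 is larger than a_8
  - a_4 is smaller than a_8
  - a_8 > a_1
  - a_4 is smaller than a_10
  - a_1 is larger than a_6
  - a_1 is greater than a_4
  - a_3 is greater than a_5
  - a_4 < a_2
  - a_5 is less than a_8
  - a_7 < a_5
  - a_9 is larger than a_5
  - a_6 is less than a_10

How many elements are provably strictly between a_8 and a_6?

2

The relations place a_6 below a_8. An element lies strictly between them when it is forced above a_6 and also forced below a_8.
Above a_6: {a_4, a_11, a_10, a_2, a_1, a_3, a_9}. Below a_8: {a_7, a_4, a_5, a_1}.
Intersection: {a_4, a_1} — 2.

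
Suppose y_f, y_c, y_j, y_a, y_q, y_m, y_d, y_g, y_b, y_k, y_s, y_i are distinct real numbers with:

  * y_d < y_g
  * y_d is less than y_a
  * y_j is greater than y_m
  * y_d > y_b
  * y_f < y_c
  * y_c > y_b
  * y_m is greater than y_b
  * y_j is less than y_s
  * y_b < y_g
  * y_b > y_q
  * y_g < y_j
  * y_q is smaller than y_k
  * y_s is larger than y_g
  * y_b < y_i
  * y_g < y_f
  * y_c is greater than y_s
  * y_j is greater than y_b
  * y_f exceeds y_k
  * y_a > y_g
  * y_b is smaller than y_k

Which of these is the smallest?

y_b is not least since y_q < y_b; y_d is not least since y_b < y_d; y_m is not least since y_b < y_m; y_g is not least since y_d < y_g; y_j is not least since y_g < y_j; y_k is not least since y_b < y_k; y_a is not least since y_d < y_a; y_i is not least since y_b < y_i; y_s is not least since y_g < y_s; y_f is not least since y_k < y_f; y_c is not least since y_s < y_c.
Only y_q has nothing below it, so y_q is the smallest.

y_q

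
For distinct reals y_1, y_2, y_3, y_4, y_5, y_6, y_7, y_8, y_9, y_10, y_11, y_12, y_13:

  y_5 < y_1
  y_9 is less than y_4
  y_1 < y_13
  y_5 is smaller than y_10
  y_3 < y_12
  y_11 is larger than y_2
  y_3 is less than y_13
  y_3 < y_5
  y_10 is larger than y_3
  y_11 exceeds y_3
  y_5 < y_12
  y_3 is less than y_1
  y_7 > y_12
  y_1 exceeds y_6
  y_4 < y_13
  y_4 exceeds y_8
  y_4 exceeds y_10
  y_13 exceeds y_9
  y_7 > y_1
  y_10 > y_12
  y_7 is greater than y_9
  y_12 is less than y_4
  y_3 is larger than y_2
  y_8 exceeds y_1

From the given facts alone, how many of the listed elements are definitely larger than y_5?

From y_5 the given relations immediately reach y_1, y_12, y_10.
From those, y_7, y_8, y_4, y_13 — 7 in total.
Nothing else is reachable above y_5; 7 in all.

7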